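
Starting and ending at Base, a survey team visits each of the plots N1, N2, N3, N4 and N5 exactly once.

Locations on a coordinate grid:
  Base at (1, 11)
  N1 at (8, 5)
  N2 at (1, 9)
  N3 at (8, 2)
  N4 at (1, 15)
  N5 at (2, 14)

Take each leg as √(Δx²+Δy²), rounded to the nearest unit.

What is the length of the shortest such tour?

With 5 stops there are 5!/2 = 60 distinct round trips (a route and its reverse cost the same).
Base - N1 - N2 - N3 - N4 - N5 - Base: 9+8+10+15+1+3 = 46
Base - N1 - N2 - N3 - N5 - N4 - Base: 9+8+10+13+1+4 = 45
Base - N1 - N2 - N4 - N3 - N5 - Base: 9+8+6+15+13+3 = 54
Base - N1 - N2 - N4 - N5 - N3 - Base: 9+8+6+1+13+11 = 48
Base - N1 - N2 - N5 - N3 - N4 - Base: 9+8+5+13+15+4 = 54
Base - N1 - N2 - N5 - N4 - N3 - Base: 9+8+5+1+15+11 = 49
Base - N1 - N3 - N2 - N4 - N5 - Base: 9+3+10+6+1+3 = 32
Base - N1 - N3 - N2 - N5 - N4 - Base: 9+3+10+5+1+4 = 32
Base - N1 - N3 - N4 - N2 - N5 - Base: 9+3+15+6+5+3 = 41
Base - N1 - N3 - N4 - N5 - N2 - Base: 9+3+15+1+5+2 = 35
Base - N1 - N3 - N5 - N2 - N4 - Base: 9+3+13+5+6+4 = 40
Base - N1 - N3 - N5 - N4 - N2 - Base: 9+3+13+1+6+2 = 34
Base - N1 - N4 - N2 - N3 - N5 - Base: 9+12+6+10+13+3 = 53
Base - N1 - N4 - N2 - N5 - N3 - Base: 9+12+6+5+13+11 = 56
… (46 more)
Base - N2 - N1 - N3 - N5 - N4 - Base: 2+8+3+13+1+4 = 31  ← best
The minimum is 31.
One optimal route: Base → N2 → N1 → N3 → N5 → N4 → Base (or its reverse).

31 — the shortest possible round trip.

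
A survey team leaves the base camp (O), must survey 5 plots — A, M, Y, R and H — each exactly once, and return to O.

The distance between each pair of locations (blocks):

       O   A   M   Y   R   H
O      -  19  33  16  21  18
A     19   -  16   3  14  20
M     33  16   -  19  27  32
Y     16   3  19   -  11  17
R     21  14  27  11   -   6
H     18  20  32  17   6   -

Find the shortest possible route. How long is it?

Minimum total distance: 86 blocks.

O→A→M→Y→R→H→O: 19+16+19+11+6+18 = 89
O→A→M→Y→H→R→O: 19+16+19+17+6+21 = 98
O→A→M→R→Y→H→O: 19+16+27+11+17+18 = 108
O→A→M→R→H→Y→O: 19+16+27+6+17+16 = 101
O→A→M→H→Y→R→O: 19+16+32+17+11+21 = 116
O→A→M→H→R→Y→O: 19+16+32+6+11+16 = 100
O→A→Y→M→R→H→O: 19+3+19+27+6+18 = 92
O→A→Y→M→H→R→O: 19+3+19+32+6+21 = 100
O→A→Y→R→M→H→O: 19+3+11+27+32+18 = 110
O→A→Y→R→H→M→O: 19+3+11+6+32+33 = 104
O→A→Y→H→M→R→O: 19+3+17+32+27+21 = 119
O→A→Y→H→R→M→O: 19+3+17+6+27+33 = 105
O→A→R→M→Y→H→O: 19+14+27+19+17+18 = 114
O→A→R→M→H→Y→O: 19+14+27+32+17+16 = 125
… (46 more)
O→Y→A→M→R→H→O: 16+3+16+27+6+18 = 86  ← best
The minimum is 86.
One optimal route: O → Y → A → M → R → H → O (or its reverse).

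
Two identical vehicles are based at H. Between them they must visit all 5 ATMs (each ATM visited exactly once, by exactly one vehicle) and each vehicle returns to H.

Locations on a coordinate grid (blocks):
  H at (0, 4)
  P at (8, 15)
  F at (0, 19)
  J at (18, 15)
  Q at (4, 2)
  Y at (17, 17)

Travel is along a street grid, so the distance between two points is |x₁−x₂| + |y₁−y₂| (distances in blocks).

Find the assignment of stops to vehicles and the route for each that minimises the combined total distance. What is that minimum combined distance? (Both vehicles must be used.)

Try each way of splitting the stops between the two vehicles (each non-empty) and, for each split, find the best tour for each vehicle:
  {P} + {F, J, Q, Y}: 38 + 70 = 108
  {F} + {P, J, Q, Y}: 30 + 66 = 96
  {P, F} + {J, Q, Y}: 46 + 66 = 112
  {J} + {P, F, Q, Y}: 58 + 68 = 126
  {P, J} + {F, Q, Y}: 58 + 68 = 126
  {F, J} + {P, Q, Y}: 66 + 64 = 130
  … (15 splits in total)
  {Q} + {P, F, J, Y}: 12 + 66 = 78  ← best
Best: vehicle 1 H → Q → H = 12; vehicle 2 H → P → J → Y → F → H = 66; combined 78.

78 blocks — the smallest possible combined total.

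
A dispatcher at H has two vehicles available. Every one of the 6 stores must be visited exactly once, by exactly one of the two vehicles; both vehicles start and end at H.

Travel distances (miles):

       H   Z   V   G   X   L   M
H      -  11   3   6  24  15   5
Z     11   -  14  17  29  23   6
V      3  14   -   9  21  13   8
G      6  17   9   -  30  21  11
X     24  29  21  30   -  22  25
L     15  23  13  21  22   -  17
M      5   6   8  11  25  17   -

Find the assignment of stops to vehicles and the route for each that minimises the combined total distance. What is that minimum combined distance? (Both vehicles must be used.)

90 miles — the smallest possible combined total.

Check every non-empty split of the stops between the two vehicles; for each half take its own optimal tour:
  {Z} + {V, G, X, L, M}: 22 + 80 = 102
  {V} + {Z, G, X, L, M}: 6 + 89 = 95
  {Z, V} + {G, X, L, M}: 28 + 79 = 107
  {G} + {Z, V, X, L, M}: 12 + 78 = 90
  {Z, G} + {V, X, L, M}: 34 + 68 = 102
  {V, G} + {Z, X, L, M}: 18 + 77 = 95
  … (31 splits in total)
Best: vehicle 1 H → G → H = 12; vehicle 2 H → V → L → X → Z → M → H = 78; combined 90.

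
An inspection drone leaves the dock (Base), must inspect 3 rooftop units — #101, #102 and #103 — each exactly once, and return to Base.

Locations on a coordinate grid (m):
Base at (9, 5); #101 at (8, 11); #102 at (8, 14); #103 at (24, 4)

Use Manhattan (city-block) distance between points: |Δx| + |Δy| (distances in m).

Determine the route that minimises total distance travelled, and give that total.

52 m — the shortest possible round trip.

Base → #101 → #102 → #103 → Base: 7+3+26+16 = 52
Base → #101 → #103 → #102 → Base: 7+23+26+10 = 66
Base → #102 → #101 → #103 → Base: 10+3+23+16 = 52
The minimum is 52.
One optimal route: Base → #101 → #102 → #103 → Base (or its reverse).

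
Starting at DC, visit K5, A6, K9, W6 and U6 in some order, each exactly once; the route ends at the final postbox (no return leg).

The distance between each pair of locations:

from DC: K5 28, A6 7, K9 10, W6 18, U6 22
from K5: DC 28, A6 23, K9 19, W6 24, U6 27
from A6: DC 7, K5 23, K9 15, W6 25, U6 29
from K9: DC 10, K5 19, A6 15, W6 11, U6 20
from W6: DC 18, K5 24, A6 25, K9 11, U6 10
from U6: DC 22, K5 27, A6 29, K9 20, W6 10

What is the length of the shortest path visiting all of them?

There are 5! = 120 possible orderings.
DC → K5 → A6 → K9 → W6 → U6: 28+23+15+11+10 = 87
DC → K5 → A6 → K9 → U6 → W6: 28+23+15+20+10 = 96
DC → K5 → A6 → W6 → K9 → U6: 28+23+25+11+20 = 107
DC → K5 → A6 → W6 → U6 → K9: 28+23+25+10+20 = 106
DC → K5 → A6 → U6 → K9 → W6: 28+23+29+20+11 = 111
DC → K5 → A6 → U6 → W6 → K9: 28+23+29+10+11 = 101
DC → K5 → K9 → A6 → W6 → U6: 28+19+15+25+10 = 97
DC → K5 → K9 → A6 → U6 → W6: 28+19+15+29+10 = 101
DC → K5 → K9 → W6 → A6 → U6: 28+19+11+25+29 = 112
DC → K5 → K9 → W6 → U6 → A6: 28+19+11+10+29 = 97
DC → K5 → K9 → U6 → A6 → W6: 28+19+20+29+25 = 121
DC → K5 → K9 → U6 → W6 → A6: 28+19+20+10+25 = 102
DC → K5 → W6 → A6 → K9 → U6: 28+24+25+15+20 = 112
DC → K5 → W6 → A6 → U6 → K9: 28+24+25+29+20 = 126
… (106 more)
DC → A6 → K5 → K9 → W6 → U6: 7+23+19+11+10 = 70  ← best
The minimum is 70.
One shortest path: DC → A6 → K5 → K9 → W6 → U6.

Shortest open route: 70.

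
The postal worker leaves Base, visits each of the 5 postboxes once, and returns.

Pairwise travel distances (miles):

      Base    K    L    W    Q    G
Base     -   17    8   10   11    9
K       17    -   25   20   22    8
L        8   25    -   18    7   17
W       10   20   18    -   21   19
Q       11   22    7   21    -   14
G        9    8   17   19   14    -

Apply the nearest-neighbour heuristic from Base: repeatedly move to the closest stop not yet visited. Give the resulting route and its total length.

Total distance 67 miles via the nearest-neighbour route Base → L → Q → G → K → W → Base.

From Base: distances to unvisited — L=8, G=9, W=10, Q=11, K=17. Nearest is L (8).
From L: distances to unvisited — Q=7, G=17, W=18, K=25. Nearest is Q (7).
From Q: distances to unvisited — G=14, W=21, K=22. Nearest is G (14).
From G: distances to unvisited — K=8, W=19. Nearest is K (8).
From K: distances to unvisited — W=20. Nearest is W (20).
Return W→Base: 10.
Total = 8 + 7 + 14 + 8 + 20 + 10 = 67.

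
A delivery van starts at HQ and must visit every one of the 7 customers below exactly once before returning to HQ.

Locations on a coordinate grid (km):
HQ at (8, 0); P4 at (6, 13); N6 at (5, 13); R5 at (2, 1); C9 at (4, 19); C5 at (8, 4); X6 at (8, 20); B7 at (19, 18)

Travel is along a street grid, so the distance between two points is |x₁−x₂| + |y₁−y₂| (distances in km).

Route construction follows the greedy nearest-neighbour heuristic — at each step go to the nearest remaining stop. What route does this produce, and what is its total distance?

HQ → [C5:4 / R5:7 / P4:15 / N6:16 / X6:20 / C9:23 / B7:29] → C5 (4)
C5 → [R5:9 / P4:11 / N6:12 / X6:16 / C9:19 / B7:25] → R5 (9)
R5 → [N6:15 / P4:16 / C9:20 / X6:25 / B7:34] → N6 (15)
N6 → [P4:1 / C9:7 / X6:10 / B7:19] → P4 (1)
P4 → [C9:8 / X6:9 / B7:18] → C9 (8)
C9 → [X6:5 / B7:16] → X6 (5)
X6 → [B7:13] → B7 (13)
Return B7→HQ: 29.
Total = 4 + 9 + 15 + 1 + 8 + 5 + 13 + 29 = 84.

Total distance 84 km via the nearest-neighbour route HQ → C5 → R5 → N6 → P4 → C9 → X6 → B7 → HQ.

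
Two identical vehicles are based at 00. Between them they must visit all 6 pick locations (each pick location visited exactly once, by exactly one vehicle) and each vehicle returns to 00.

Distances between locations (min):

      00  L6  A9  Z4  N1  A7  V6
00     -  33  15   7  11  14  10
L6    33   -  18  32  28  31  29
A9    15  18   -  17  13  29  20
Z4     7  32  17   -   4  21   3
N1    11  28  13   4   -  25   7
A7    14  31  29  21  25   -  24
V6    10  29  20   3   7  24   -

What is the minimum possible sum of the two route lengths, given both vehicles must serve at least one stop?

106 min — the smallest possible combined total.

There are 2^5 − 1 = 31 ways to divide the 6 stops into two non-empty groups. For each, the best each vehicle can do is its own shortest tour through its group:
  {L6} + {A9, Z4, N1, A7, V6}: 66 + 73 = 139
  {A9} + {L6, Z4, N1, A7, V6}: 30 + 90 = 120
  {L6, A9} + {Z4, N1, A7, V6}: 66 + 56 = 122
  {Z4} + {L6, A9, N1, A7, V6}: 14 + 93 = 107
  {L6, Z4} + {A9, N1, A7, V6}: 72 + 73 = 145
  {A9, Z4} + {L6, N1, A7, V6}: 39 + 90 = 129
  … (31 splits in total)
  {A7} + {L6, A9, Z4, N1, V6}: 28 + 78 = 106  ← best
Best: vehicle 1 00 → A7 → 00 = 28; vehicle 2 00 → A9 → L6 → N1 → Z4 → V6 → 00 = 78; combined 106.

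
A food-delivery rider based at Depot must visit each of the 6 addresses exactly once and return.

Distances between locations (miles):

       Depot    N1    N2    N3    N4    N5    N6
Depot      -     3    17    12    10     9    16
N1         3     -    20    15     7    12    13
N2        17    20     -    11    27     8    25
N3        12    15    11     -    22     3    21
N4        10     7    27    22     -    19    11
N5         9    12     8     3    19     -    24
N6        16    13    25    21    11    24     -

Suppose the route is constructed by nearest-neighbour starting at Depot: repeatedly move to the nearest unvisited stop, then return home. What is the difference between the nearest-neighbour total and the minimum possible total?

The nearest-neighbour route is 1 miles longer than optimal.

Depot: N1=3, N5=9, N4=10, N3=12, N6=16, N2=17 ⇒ N1
N1: N4=7, N5=12, N6=13, N3=15, N2=20 ⇒ N4
N4: N6=11, N5=19, N3=22, N2=27 ⇒ N6
N6: N3=21, N5=24, N2=25 ⇒ N3
N3: N5=3, N2=11 ⇒ N5
N5: N2=8 ⇒ N2
NN route Depot → N1 → N4 → N6 → N3 → N5 → N2 → Depot costs 70.
Optimal: Depot → N1 → N4 → N6 → N2 → N3 → N5 → Depot costs 69 (by enumerating all 360 distinct tours).
Excess = 70 − 69 = 1.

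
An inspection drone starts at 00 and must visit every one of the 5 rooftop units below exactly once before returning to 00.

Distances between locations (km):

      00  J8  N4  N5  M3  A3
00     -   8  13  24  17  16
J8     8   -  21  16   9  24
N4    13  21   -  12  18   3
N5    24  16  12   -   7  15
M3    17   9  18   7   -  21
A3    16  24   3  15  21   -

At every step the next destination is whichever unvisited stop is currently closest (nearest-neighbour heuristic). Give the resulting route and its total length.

55 km along 00 → J8 → M3 → N5 → N4 → A3 → 00.

At 00 the remaining stops are J8 8, N4 13, A3 16, M3 17, N5 24; go to J8.
At J8 the remaining stops are M3 9, N5 16, N4 21, A3 24; go to M3.
At M3 the remaining stops are N5 7, N4 18, A3 21; go to N5.
At N5 the remaining stops are N4 12, A3 15; go to N4.
At N4 the remaining stops are A3 3; go to A3.
Return A3→00: 16.
Total = 8 + 9 + 7 + 12 + 3 + 16 = 55.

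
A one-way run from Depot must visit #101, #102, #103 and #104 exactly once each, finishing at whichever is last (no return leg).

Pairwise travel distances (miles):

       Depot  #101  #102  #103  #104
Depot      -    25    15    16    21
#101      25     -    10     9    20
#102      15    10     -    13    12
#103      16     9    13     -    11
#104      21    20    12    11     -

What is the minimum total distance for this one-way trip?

There are 4! = 24 possible orderings.
Depot - #101 - #102 - #103 - #104: 25+10+13+11 = 59
Depot - #101 - #102 - #104 - #103: 25+10+12+11 = 58
Depot - #101 - #103 - #102 - #104: 25+9+13+12 = 59
Depot - #101 - #103 - #104 - #102: 25+9+11+12 = 57
Depot - #101 - #104 - #102 - #103: 25+20+12+13 = 70
Depot - #101 - #104 - #103 - #102: 25+20+11+13 = 69
Depot - #102 - #101 - #103 - #104: 15+10+9+11 = 45
Depot - #102 - #101 - #104 - #103: 15+10+20+11 = 56
Depot - #102 - #103 - #101 - #104: 15+13+9+20 = 57
Depot - #102 - #103 - #104 - #101: 15+13+11+20 = 59
Depot - #102 - #104 - #101 - #103: 15+12+20+9 = 56
Depot - #102 - #104 - #103 - #101: 15+12+11+9 = 47
Depot - #103 - #101 - #102 - #104: 16+9+10+12 = 47
Depot - #103 - #101 - #104 - #102: 16+9+20+12 = 57
… (10 more)
The minimum is 45.
One shortest path: Depot → #102 → #101 → #103 → #104.

45 miles — the minimum one-way total.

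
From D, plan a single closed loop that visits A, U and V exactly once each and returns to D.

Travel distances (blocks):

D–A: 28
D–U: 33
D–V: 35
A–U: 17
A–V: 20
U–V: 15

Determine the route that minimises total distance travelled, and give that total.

95 blocks — the shortest possible round trip.

There are 3 distinct closed tours to check (reversals are equivalent).
D→A→U→V→D: 28+17+15+35 = 95
D→A→V→U→D: 28+20+15+33 = 96
D→U→A→V→D: 33+17+20+35 = 105
The minimum is 95.
One optimal route: D → A → U → V → D (or its reverse).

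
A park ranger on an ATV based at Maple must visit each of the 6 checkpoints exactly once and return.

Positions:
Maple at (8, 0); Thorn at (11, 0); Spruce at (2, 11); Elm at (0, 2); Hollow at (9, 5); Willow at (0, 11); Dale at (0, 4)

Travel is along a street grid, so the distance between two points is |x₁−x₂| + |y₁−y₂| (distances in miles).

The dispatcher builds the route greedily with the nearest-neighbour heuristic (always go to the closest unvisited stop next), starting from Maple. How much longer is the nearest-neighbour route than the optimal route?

Maple: Thorn=3, Hollow=6, Elm=10, Dale=12, Spruce=17, Willow=19 ⇒ Thorn
Thorn: Hollow=7, Elm=13, Dale=15, Spruce=20, Willow=22 ⇒ Hollow
Hollow: Dale=10, Elm=12, Spruce=13, Willow=15 ⇒ Dale
Dale: Elm=2, Willow=7, Spruce=9 ⇒ Elm
Elm: Willow=9, Spruce=11 ⇒ Willow
Willow: Spruce=2 ⇒ Spruce
NN route Maple → Thorn → Hollow → Dale → Elm → Willow → Spruce → Maple costs 50.
Optimal: Maple → Thorn → Hollow → Spruce → Willow → Dale → Elm → Maple costs 44 (by enumerating all 360 distinct tours).
Excess = 50 − 44 = 6.

6 miles longer than the optimal tour.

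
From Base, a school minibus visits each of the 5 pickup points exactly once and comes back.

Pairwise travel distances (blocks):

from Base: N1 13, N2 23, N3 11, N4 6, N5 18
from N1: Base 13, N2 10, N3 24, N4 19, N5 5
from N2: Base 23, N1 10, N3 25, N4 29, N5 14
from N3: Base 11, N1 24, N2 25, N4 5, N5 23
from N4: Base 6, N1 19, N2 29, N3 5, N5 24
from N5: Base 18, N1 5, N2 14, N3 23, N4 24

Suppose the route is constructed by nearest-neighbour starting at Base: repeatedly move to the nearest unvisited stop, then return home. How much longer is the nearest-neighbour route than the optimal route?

Base: N4=6, N3=11, N1=13, N5=18, N2=23 ⇒ N4
N4: N3=5, N1=19, N5=24, N2=29 ⇒ N3
N3: N5=23, N1=24, N2=25 ⇒ N5
N5: N1=5, N2=14 ⇒ N1
N1: N2=10 ⇒ N2
NN route Base → N4 → N3 → N5 → N1 → N2 → Base costs 72.
Optimal: Base → N1 → N5 → N2 → N3 → N4 → Base costs 68 (by enumerating all 60 distinct tours).
Excess = 72 − 68 = 4.

The nearest-neighbour route is 4 blocks longer than optimal.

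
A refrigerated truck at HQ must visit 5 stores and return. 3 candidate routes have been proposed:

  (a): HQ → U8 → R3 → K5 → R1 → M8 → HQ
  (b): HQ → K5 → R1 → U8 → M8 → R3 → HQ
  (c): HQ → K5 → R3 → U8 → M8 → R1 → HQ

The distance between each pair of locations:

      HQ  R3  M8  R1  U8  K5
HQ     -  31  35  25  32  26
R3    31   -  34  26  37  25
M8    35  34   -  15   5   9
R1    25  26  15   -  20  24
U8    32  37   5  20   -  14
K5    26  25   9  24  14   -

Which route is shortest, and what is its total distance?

133 — (c) is the shortest.

(a): 32 + 37 + 25 + 24 + 15 + 35 = 168
(b): 26 + 24 + 20 + 5 + 34 + 31 = 140
(c): 26 + 25 + 37 + 5 + 15 + 25 = 133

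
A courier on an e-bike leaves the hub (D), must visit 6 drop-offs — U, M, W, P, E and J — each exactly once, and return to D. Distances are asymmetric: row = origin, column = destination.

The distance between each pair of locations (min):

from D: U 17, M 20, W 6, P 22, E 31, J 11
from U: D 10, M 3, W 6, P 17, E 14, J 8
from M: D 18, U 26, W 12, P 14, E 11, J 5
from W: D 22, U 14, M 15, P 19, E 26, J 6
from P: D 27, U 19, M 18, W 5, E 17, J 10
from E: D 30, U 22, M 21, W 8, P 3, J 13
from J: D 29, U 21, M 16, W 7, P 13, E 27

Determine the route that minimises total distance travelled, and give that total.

Minimum total distance: 70 min.

D→U→M→W→P→E→J→D: 17+3+12+19+17+13+29 = 110
D→U→M→W→P→J→E→D: 17+3+12+19+10+27+30 = 118
D→U→M→W→E→P→J→D: 17+3+12+26+3+10+29 = 100
D→U→M→W→E→J→P→D: 17+3+12+26+13+13+27 = 111
D→U→M→W→J→P→E→D: 17+3+12+6+13+17+30 = 98
D→U→M→W→J→E→P→D: 17+3+12+6+27+3+27 = 95
D→U→M→P→W→E→J→D: 17+3+14+5+26+13+29 = 107
D→U→M→P→W→J→E→D: 17+3+14+5+6+27+30 = 102
… (712 more)
D→J→M→E→P→W→U→D: 11+16+11+3+5+14+10 = 70  ← best
The minimum is 70.
One optimal route: D → J → M → E → P → W → U → D.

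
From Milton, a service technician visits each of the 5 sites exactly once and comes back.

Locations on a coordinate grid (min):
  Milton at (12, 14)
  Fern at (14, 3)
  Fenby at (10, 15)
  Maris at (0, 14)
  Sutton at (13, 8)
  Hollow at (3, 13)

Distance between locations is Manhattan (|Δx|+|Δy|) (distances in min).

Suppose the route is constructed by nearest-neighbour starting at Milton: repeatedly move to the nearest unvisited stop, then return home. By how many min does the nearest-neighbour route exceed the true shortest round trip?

The nearest-neighbour route is 2 min longer than optimal.

Milton: Fenby=3, Sutton=7, Hollow=10, Maris=12, Fern=13 ⇒ Fenby
Fenby: Hollow=9, Sutton=10, Maris=11, Fern=16 ⇒ Hollow
Hollow: Maris=4, Sutton=15, Fern=21 ⇒ Maris
Maris: Sutton=19, Fern=25 ⇒ Sutton
Sutton: Fern=6 ⇒ Fern
NN route Milton → Fenby → Hollow → Maris → Sutton → Fern → Milton costs 54.
Optimal: Milton → Fern → Sutton → Hollow → Maris → Fenby → Milton costs 52 (by enumerating all 60 distinct tours).
Excess = 54 − 52 = 2.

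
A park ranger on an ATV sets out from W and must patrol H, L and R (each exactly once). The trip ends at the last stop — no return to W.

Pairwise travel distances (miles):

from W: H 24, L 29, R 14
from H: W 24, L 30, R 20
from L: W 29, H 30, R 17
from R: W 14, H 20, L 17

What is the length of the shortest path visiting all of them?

61 miles — the minimum one-way total.

There are 3! = 6 possible orderings.
W→H→L→R: 24+30+17 = 71
W→H→R→L: 24+20+17 = 61
W→L→H→R: 29+30+20 = 79
W→L→R→H: 29+17+20 = 66
W→R→H→L: 14+20+30 = 64
W→R→L→H: 14+17+30 = 61
The minimum is 61.
One shortest path: W → H → R → L.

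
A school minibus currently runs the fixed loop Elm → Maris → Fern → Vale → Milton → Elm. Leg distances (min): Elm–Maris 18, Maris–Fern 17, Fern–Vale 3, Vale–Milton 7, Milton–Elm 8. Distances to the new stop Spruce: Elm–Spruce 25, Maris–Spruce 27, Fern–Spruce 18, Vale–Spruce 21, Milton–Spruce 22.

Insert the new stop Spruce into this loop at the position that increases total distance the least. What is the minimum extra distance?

+28 min — insert Spruce between Maris and Fern.

Insertion cost between consecutive stops i–j is d(i,Spruce) + d(Spruce,j) − d(i,j):
  between Elm and Maris: 25 + 27 − 18 = 34
  between Maris and Fern: 27 + 18 − 17 = 28
  between Fern and Vale: 18 + 21 − 3 = 36
  between Vale and Milton: 21 + 22 − 7 = 36
  between Milton and Elm: 22 + 25 − 8 = 39
Cheapest insertion is between Maris and Fern, adding 28.
New total = 53 + 28 = 81.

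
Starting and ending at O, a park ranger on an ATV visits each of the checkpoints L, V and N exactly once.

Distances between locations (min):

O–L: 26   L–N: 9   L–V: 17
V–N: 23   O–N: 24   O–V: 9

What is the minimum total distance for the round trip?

O→L→V→N→O: 26+17+23+24 = 90
O→L→N→V→O: 26+9+23+9 = 67
O→V→L→N→O: 9+17+9+24 = 59
The minimum is 59.
One optimal route: O → V → L → N → O (or its reverse).

Minimum total distance: 59 min.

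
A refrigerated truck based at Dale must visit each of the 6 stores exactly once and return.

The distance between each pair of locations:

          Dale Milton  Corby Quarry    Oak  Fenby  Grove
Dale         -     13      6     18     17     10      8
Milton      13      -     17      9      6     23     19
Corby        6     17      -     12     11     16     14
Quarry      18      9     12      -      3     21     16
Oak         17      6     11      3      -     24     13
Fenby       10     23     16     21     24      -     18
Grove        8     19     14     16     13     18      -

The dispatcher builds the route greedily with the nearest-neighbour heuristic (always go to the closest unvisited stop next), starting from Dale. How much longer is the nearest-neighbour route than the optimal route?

The nearest-neighbour route is 2 longer than optimal.

From Dale: Corby=6, Grove=8, Fenby=10, Milton=13, Oak=17, Quarry=18 → choose Corby (6).
From Corby: Oak=11, Quarry=12, Grove=14, Fenby=16, Milton=17 → choose Oak (11).
From Oak: Quarry=3, Milton=6, Grove=13, Fenby=24 → choose Quarry (3).
From Quarry: Milton=9, Grove=16, Fenby=21 → choose Milton (9).
From Milton: Grove=19, Fenby=23 → choose Grove (19).
From Grove: Fenby=18 → choose Fenby (18).
NN route Dale → Corby → Oak → Quarry → Milton → Grove → Fenby → Dale costs 76.
Optimal: Dale → Corby → Quarry → Milton → Oak → Grove → Fenby → Dale costs 74 (by enumerating all 360 distinct tours).
Excess = 76 − 74 = 2.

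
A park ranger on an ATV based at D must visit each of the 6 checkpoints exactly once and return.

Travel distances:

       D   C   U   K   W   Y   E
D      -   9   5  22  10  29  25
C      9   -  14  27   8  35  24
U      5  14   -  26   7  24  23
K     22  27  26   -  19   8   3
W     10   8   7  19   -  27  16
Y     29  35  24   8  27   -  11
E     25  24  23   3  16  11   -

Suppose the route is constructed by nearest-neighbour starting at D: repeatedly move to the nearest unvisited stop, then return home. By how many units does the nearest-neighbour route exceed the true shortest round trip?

D: U=5, C=9, W=10, K=22, E=25, Y=29 ⇒ U
U: W=7, C=14, E=23, Y=24, K=26 ⇒ W
W: C=8, E=16, K=19, Y=27 ⇒ C
C: E=24, K=27, Y=35 ⇒ E
E: K=3, Y=11 ⇒ K
K: Y=8 ⇒ Y
NN route D → U → W → C → E → K → Y → D costs 84.
Optimal: D → C → W → E → K → Y → U → D costs 73 (by enumerating all 360 distinct tours).
Excess = 84 − 73 = 11.

Excess over optimum: 11.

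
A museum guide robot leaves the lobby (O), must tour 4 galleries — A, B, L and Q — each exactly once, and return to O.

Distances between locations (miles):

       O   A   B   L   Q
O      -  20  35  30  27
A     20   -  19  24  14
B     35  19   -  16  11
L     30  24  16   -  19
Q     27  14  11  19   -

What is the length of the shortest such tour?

Minimum total distance: 91 miles.

With 4 stops there are 4!/2 = 12 distinct round trips (a route and its reverse cost the same).
O → A → B → L → Q → O: 20+19+16+19+27 = 101
O → A → B → Q → L → O: 20+19+11+19+30 = 99
O → A → L → B → Q → O: 20+24+16+11+27 = 98
O → A → L → Q → B → O: 20+24+19+11+35 = 109
O → A → Q → B → L → O: 20+14+11+16+30 = 91
O → A → Q → L → B → O: 20+14+19+16+35 = 104
O → B → A → L → Q → O: 35+19+24+19+27 = 124
O → B → A → Q → L → O: 35+19+14+19+30 = 117
O → B → L → A → Q → O: 35+16+24+14+27 = 116
O → B → Q → A → L → O: 35+11+14+24+30 = 114
O → L → A → B → Q → O: 30+24+19+11+27 = 111
O → L → B → A → Q → O: 30+16+19+14+27 = 106
The minimum is 91.
One optimal route: O → A → Q → B → L → O (or its reverse).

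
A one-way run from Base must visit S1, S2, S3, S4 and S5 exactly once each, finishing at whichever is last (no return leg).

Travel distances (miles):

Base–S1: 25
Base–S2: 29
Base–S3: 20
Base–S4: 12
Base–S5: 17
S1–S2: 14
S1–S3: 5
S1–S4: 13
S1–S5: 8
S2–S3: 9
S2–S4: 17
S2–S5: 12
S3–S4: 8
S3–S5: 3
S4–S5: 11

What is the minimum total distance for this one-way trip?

There are 5! = 120 possible orderings.
Base→S1→S2→S3→S4→S5: 25+14+9+8+11 = 67
Base→S1→S2→S3→S5→S4: 25+14+9+3+11 = 62
Base→S1→S2→S4→S3→S5: 25+14+17+8+3 = 67
Base→S1→S2→S4→S5→S3: 25+14+17+11+3 = 70
Base→S1→S2→S5→S3→S4: 25+14+12+3+8 = 62
Base→S1→S2→S5→S4→S3: 25+14+12+11+8 = 70
Base→S1→S3→S2→S4→S5: 25+5+9+17+11 = 67
Base→S1→S3→S2→S5→S4: 25+5+9+12+11 = 62
Base→S1→S3→S4→S2→S5: 25+5+8+17+12 = 67
Base→S1→S3→S4→S5→S2: 25+5+8+11+12 = 61
Base→S1→S3→S5→S2→S4: 25+5+3+12+17 = 62
Base→S1→S3→S5→S4→S2: 25+5+3+11+17 = 61
Base→S1→S4→S2→S3→S5: 25+13+17+9+3 = 67
Base→S1→S4→S2→S5→S3: 25+13+17+12+3 = 70
… (106 more)
Base→S4→S1→S3→S5→S2: 12+13+5+3+12 = 45  ← best
The minimum is 45.
One shortest path: Base → S4 → S1 → S3 → S5 → S2.

Shortest open route: 45 miles.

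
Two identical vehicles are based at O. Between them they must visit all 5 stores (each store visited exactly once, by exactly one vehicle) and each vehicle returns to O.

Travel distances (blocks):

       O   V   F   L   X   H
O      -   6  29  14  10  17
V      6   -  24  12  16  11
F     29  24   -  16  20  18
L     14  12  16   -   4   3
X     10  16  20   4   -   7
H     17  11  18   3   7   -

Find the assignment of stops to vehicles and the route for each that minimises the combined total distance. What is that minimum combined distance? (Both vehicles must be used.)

76 blocks — the smallest possible combined total.

There are 2^4 − 1 = 15 ways to divide the 5 stops into two non-empty groups. For each, the best each vehicle can do is its own shortest tour through its group:
  {V} + {F, L, X, H}: 12 + 64 = 76
  {F} + {V, L, X, H}: 58 + 34 = 92
  {V, F} + {L, X, H}: 59 + 34 = 93
  {L} + {V, F, X, H}: 28 + 65 = 93
  {V, L} + {F, X, H}: 32 + 64 = 96
  {F, L} + {V, X, H}: 59 + 34 = 93
  … (15 splits in total)
Best: vehicle 1 O → V → O = 12; vehicle 2 O → F → H → L → X → O = 64; combined 76.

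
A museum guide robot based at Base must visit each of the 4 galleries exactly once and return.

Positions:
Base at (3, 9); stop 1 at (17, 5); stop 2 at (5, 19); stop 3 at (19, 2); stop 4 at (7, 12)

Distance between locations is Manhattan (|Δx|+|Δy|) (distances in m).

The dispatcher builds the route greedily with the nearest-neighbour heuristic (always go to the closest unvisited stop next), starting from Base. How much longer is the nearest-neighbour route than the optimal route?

The nearest-neighbour route is 4 m longer than optimal.

Base: stop 4=7, stop 2=12, stop 1=18, stop 3=23 ⇒ stop 4
stop 4: stop 2=9, stop 1=17, stop 3=22 ⇒ stop 2
stop 2: stop 1=26, stop 3=31 ⇒ stop 1
stop 1: stop 3=5 ⇒ stop 3
NN route Base → stop 4 → stop 2 → stop 1 → stop 3 → Base costs 70.
Optimal: Base → stop 1 → stop 3 → stop 4 → stop 2 → Base costs 66 (by enumerating all 12 distinct tours).
Excess = 70 − 66 = 4.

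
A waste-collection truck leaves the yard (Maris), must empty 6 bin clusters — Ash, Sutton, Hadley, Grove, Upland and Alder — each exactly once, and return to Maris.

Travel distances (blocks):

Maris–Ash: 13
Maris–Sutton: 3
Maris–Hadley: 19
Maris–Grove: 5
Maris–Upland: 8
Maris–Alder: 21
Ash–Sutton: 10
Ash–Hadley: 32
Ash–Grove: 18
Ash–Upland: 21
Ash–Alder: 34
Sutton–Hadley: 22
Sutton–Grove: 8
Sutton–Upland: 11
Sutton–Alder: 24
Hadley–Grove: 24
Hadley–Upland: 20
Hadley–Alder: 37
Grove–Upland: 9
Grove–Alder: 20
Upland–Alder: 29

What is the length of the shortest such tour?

There are 360 distinct closed tours to check (reversals are equivalent).
Maris - Ash - Sutton - Hadley - Grove - Upland - Alder - Maris: 13+10+22+24+9+29+21 = 128
Maris - Ash - Sutton - Hadley - Grove - Alder - Upland - Maris: 13+10+22+24+20+29+8 = 126
Maris - Ash - Sutton - Hadley - Upland - Grove - Alder - Maris: 13+10+22+20+9+20+21 = 115
Maris - Ash - Sutton - Hadley - Upland - Alder - Grove - Maris: 13+10+22+20+29+20+5 = 119
Maris - Ash - Sutton - Hadley - Alder - Grove - Upland - Maris: 13+10+22+37+20+9+8 = 119
Maris - Ash - Sutton - Hadley - Alder - Upland - Grove - Maris: 13+10+22+37+29+9+5 = 125
Maris - Ash - Sutton - Grove - Hadley - Upland - Alder - Maris: 13+10+8+24+20+29+21 = 125
Maris - Ash - Sutton - Grove - Hadley - Alder - Upland - Maris: 13+10+8+24+37+29+8 = 129
… (352 more)
The minimum is 115.
One optimal route: Maris → Ash → Sutton → Hadley → Upland → Grove → Alder → Maris (or its reverse).

Minimum total distance: 115 blocks.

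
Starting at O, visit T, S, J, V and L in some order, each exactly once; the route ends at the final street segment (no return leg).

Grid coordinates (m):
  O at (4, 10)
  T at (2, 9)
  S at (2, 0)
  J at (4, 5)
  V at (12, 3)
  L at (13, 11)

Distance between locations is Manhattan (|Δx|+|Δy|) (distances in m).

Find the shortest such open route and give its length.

38 m — the minimum one-way total.

There are 5! = 120 possible orderings.
O → T → S → J → V → L: 3+9+7+10+9 = 38
O → T → S → J → L → V: 3+9+7+15+9 = 43
O → T → S → V → J → L: 3+9+13+10+15 = 50
O → T → S → V → L → J: 3+9+13+9+15 = 49
O → T → S → L → J → V: 3+9+22+15+10 = 59
O → T → S → L → V → J: 3+9+22+9+10 = 53
O → T → J → S → V → L: 3+6+7+13+9 = 38
O → T → J → S → L → V: 3+6+7+22+9 = 47
O → T → J → V → S → L: 3+6+10+13+22 = 54
O → T → J → V → L → S: 3+6+10+9+22 = 50
O → T → J → L → S → V: 3+6+15+22+13 = 59
O → T → J → L → V → S: 3+6+15+9+13 = 46
O → T → V → S → J → L: 3+16+13+7+15 = 54
O → T → V → S → L → J: 3+16+13+22+15 = 69
… (106 more)
The minimum is 38.
One shortest path: O → T → S → J → V → L.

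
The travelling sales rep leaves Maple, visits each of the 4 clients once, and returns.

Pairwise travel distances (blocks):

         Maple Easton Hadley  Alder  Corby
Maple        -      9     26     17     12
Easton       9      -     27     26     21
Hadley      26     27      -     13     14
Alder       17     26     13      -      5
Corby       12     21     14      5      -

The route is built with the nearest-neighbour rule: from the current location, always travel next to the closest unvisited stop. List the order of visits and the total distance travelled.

Maple → [Easton:9 / Corby:12 / Alder:17 / Hadley:26] → Easton (9)
Easton → [Corby:21 / Alder:26 / Hadley:27] → Corby (21)
Corby → [Alder:5 / Hadley:14] → Alder (5)
Alder → [Hadley:13] → Hadley (13)
Return Hadley→Maple: 26.
Total = 9 + 21 + 5 + 13 + 26 = 74.

Nearest-neighbour total = 74 blocks; route Maple → Easton → Corby → Alder → Hadley → Maple.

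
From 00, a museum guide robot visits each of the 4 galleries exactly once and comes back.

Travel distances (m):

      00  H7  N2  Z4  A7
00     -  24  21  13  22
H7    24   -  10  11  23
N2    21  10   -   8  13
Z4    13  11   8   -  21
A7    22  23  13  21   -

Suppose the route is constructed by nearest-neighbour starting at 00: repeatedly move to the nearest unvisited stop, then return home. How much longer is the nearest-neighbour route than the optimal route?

Excess over optimum: 7 m.

From 00: Z4=13, N2=21, A7=22, H7=24 → choose Z4 (13).
From Z4: N2=8, H7=11, A7=21 → choose N2 (8).
From N2: H7=10, A7=13 → choose H7 (10).
From H7: A7=23 → choose A7 (23).
NN route 00 → Z4 → N2 → H7 → A7 → 00 costs 76.
Optimal: 00 → Z4 → H7 → N2 → A7 → 00 costs 69 (by enumerating all 12 distinct tours).
Excess = 76 − 69 = 7.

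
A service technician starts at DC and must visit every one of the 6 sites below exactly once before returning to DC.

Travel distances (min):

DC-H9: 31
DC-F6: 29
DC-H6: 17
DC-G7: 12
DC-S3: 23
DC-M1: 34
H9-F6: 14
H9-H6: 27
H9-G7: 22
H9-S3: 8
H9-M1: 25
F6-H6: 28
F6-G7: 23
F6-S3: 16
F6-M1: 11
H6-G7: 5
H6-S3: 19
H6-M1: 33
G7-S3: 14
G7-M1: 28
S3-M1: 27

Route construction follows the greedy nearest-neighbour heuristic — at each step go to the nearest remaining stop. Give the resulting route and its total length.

At DC the remaining stops are G7 12, H6 17, S3 23, F6 29, H9 31, M1 34; go to G7.
At G7 the remaining stops are H6 5, S3 14, H9 22, F6 23, M1 28; go to H6.
At H6 the remaining stops are S3 19, H9 27, F6 28, M1 33; go to S3.
At S3 the remaining stops are H9 8, F6 16, M1 27; go to H9.
At H9 the remaining stops are F6 14, M1 25; go to F6.
At F6 the remaining stops are M1 11; go to M1.
Return M1→DC: 34.
Total = 12 + 5 + 19 + 8 + 14 + 11 + 34 = 103.

Nearest-neighbour total = 103 min; route DC → G7 → H6 → S3 → H9 → F6 → M1 → DC.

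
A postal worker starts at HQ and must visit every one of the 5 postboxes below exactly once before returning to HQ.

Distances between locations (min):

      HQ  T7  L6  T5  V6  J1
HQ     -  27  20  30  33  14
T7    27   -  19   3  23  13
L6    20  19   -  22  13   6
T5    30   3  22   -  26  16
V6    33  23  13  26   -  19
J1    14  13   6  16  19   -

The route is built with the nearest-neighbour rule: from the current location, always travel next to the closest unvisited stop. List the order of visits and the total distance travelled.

Total distance 89 min via the nearest-neighbour route HQ → J1 → L6 → V6 → T7 → T5 → HQ.

At HQ the remaining stops are J1 14, L6 20, T7 27, T5 30, V6 33; go to J1.
At J1 the remaining stops are L6 6, T7 13, T5 16, V6 19; go to L6.
At L6 the remaining stops are V6 13, T7 19, T5 22; go to V6.
At V6 the remaining stops are T7 23, T5 26; go to T7.
At T7 the remaining stops are T5 3; go to T5.
Return T5→HQ: 30.
Total = 14 + 6 + 13 + 23 + 3 + 30 = 89.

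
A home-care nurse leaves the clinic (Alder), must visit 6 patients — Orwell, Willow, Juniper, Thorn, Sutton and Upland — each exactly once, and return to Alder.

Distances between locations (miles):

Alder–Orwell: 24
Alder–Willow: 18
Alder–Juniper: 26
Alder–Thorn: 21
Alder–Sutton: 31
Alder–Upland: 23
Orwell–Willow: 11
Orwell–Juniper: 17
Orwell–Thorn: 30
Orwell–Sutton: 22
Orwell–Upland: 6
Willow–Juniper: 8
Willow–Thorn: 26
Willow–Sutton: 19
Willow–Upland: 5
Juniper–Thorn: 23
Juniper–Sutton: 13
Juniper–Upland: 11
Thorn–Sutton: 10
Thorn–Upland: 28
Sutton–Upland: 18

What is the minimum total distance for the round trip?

Shortest round trip = 87 miles.

With 6 stops there are 6!/2 = 360 distinct round trips (a route and its reverse cost the same).
Alder→Orwell→Willow→Juniper→Thorn→Sutton→Upland→Alder: 24+11+8+23+10+18+23 = 117
Alder→Orwell→Willow→Juniper→Thorn→Upland→Sutton→Alder: 24+11+8+23+28+18+31 = 143
Alder→Orwell→Willow→Juniper→Sutton→Thorn→Upland→Alder: 24+11+8+13+10+28+23 = 117
Alder→Orwell→Willow→Juniper→Sutton→Upland→Thorn→Alder: 24+11+8+13+18+28+21 = 123
Alder→Orwell→Willow→Juniper→Upland→Thorn→Sutton→Alder: 24+11+8+11+28+10+31 = 123
Alder→Orwell→Willow→Juniper→Upland→Sutton→Thorn→Alder: 24+11+8+11+18+10+21 = 103
Alder→Orwell→Willow→Thorn→Juniper→Sutton→Upland→Alder: 24+11+26+23+13+18+23 = 138
Alder→Orwell→Willow→Thorn→Juniper→Upland→Sutton→Alder: 24+11+26+23+11+18+31 = 144
… (352 more)
Alder→Orwell→Upland→Willow→Juniper→Sutton→Thorn→Alder: 24+6+5+8+13+10+21 = 87  ← best
The minimum is 87.
One optimal route: Alder → Orwell → Upland → Willow → Juniper → Sutton → Thorn → Alder (or its reverse).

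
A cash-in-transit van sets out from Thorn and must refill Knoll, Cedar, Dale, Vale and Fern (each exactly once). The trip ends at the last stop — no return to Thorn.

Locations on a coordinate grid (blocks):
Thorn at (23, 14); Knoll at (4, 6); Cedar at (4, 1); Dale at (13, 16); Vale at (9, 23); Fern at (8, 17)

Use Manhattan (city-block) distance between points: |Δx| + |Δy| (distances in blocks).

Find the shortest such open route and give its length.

There are 5! = 120 possible orderings.
Thorn→Knoll→Cedar→Dale→Vale→Fern: 27+5+24+11+7 = 74
Thorn→Knoll→Cedar→Dale→Fern→Vale: 27+5+24+6+7 = 69
Thorn→Knoll→Cedar→Vale→Dale→Fern: 27+5+27+11+6 = 76
Thorn→Knoll→Cedar→Vale→Fern→Dale: 27+5+27+7+6 = 72
Thorn→Knoll→Cedar→Fern→Dale→Vale: 27+5+20+6+11 = 69
Thorn→Knoll→Cedar→Fern→Vale→Dale: 27+5+20+7+11 = 70
Thorn→Knoll→Dale→Cedar→Vale→Fern: 27+19+24+27+7 = 104
Thorn→Knoll→Dale→Cedar→Fern→Vale: 27+19+24+20+7 = 97
Thorn→Knoll→Dale→Vale→Cedar→Fern: 27+19+11+27+20 = 104
Thorn→Knoll→Dale→Vale→Fern→Cedar: 27+19+11+7+20 = 84
Thorn→Knoll→Dale→Fern→Cedar→Vale: 27+19+6+20+27 = 99
Thorn→Knoll→Dale→Fern→Vale→Cedar: 27+19+6+7+27 = 86
Thorn→Knoll→Vale→Cedar→Dale→Fern: 27+22+27+24+6 = 106
Thorn→Knoll→Vale→Cedar→Fern→Dale: 27+22+27+20+6 = 102
… (106 more)
Thorn→Dale→Vale→Fern→Knoll→Cedar: 12+11+7+15+5 = 50  ← best
The minimum is 50.
One shortest path: Thorn → Dale → Vale → Fern → Knoll → Cedar.

Minimum one-way distance = 50 blocks.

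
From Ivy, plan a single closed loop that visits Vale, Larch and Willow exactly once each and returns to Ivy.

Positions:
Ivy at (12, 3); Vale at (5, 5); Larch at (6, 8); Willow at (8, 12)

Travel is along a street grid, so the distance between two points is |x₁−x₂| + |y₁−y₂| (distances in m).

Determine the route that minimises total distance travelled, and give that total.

Shortest round trip = 32 m.

There are 3 distinct closed tours to check (reversals are equivalent).
Ivy → Vale → Larch → Willow → Ivy: 9+4+6+13 = 32
Ivy → Vale → Willow → Larch → Ivy: 9+10+6+11 = 36
Ivy → Larch → Vale → Willow → Ivy: 11+4+10+13 = 38
The minimum is 32.
One optimal route: Ivy → Vale → Larch → Willow → Ivy (or its reverse).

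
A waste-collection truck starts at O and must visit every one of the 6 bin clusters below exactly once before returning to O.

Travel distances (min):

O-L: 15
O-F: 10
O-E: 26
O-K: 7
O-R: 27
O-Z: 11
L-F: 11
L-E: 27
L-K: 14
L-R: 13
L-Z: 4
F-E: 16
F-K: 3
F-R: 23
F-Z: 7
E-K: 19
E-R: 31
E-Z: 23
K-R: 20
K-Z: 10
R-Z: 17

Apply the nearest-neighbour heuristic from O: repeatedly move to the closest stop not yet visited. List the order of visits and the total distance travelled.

Total distance 91 min via the nearest-neighbour route O → K → F → Z → L → R → E → O.

From O: distances to unvisited — K=7, F=10, Z=11, L=15, E=26, R=27. Nearest is K (7).
From K: distances to unvisited — F=3, Z=10, L=14, E=19, R=20. Nearest is F (3).
From F: distances to unvisited — Z=7, L=11, E=16, R=23. Nearest is Z (7).
From Z: distances to unvisited — L=4, R=17, E=23. Nearest is L (4).
From L: distances to unvisited — R=13, E=27. Nearest is R (13).
From R: distances to unvisited — E=31. Nearest is E (31).
Return E→O: 26.
Total = 7 + 3 + 7 + 4 + 13 + 31 + 26 = 91.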